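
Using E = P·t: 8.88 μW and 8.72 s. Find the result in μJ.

8.88e-6 × 8.72 = 77.4336e-6 J

77.4336 μJ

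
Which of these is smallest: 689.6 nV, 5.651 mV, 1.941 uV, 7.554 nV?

689.6 nV = 0.0000006896 V
5.651 mV = 0.005651 V
1.941 uV = 0.000001941 V
7.554 nV = 0.000000007554 V

7.554 nV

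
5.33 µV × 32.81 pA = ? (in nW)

5.33 × 10^-6 × 32.81 × 10^-12 = 174.8773 × 10^-18 W

0.0000001748773 nW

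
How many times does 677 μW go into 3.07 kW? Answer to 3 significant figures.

4530000

(3.07 × 10³) / (677 × 10⁻⁶) = 0.004535 × 10⁹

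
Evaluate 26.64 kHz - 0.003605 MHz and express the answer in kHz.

In kHz:
  26.64 kHz → 26.64
  0.003605 MHz = 0.003605 × 10^3 kHz = 3.605
Difference: 26.64 - 3.605 = 23.035

23.035 kHz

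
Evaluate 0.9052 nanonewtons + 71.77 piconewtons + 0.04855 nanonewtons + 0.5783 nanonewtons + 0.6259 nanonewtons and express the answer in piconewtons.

In piconewtons:
  0.9052 nanonewtons = 0.9052 × 10^3 piconewtons = 905.2
  71.77 piconewtons → 71.77
  0.04855 nanonewtons = 0.04855 × 10^3 piconewtons = 48.55
  0.5783 nanonewtons = 0.5783 × 10^3 piconewtons = 578.3
  0.6259 nanonewtons = 0.6259 × 10^3 piconewtons = 625.9
Sum: 905.2 + 71.77 + 48.55 + 578.3 + 625.9 = 2229.72

2229.72 piconewtons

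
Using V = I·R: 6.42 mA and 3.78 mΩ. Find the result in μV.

6.42 × 10⁻³ × 3.78 × 10⁻³ = 24.2676 × 10⁻⁶ V

24.2676 μV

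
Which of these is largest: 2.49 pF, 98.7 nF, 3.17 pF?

98.7 nF

2.49 pF = 0.00000000000249 F
98.7 nF = 0.0000000987 F
3.17 pF = 0.00000000000317 F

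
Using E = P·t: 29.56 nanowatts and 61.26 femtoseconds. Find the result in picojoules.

29.56 × 10^-9 × 61.26 × 10^-15 = 1810.8456 × 10^-24 J

0.0000000018108456 picojoules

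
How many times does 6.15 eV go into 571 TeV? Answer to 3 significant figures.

92800000000000

(571 × 10¹²) / (6.15) = 92.85 × 10¹²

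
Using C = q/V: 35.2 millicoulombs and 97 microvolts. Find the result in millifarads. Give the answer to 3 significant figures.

(35.2 × 10⁻³) / (97 × 10⁻⁶) = 0.36289 × 10³ F

363000 millifarads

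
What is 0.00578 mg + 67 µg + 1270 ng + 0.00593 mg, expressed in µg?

79.98 µg

In µg:
  0.00578 mg = 0.00578 × 10^3 µg = 5.78
  67 µg → 67
  1270 ng = 1270 × 10^-3 µg = 1.27
  0.00593 mg = 0.00593 × 10^3 µg = 5.93
Sum: 5.78 + 67 + 1.27 + 5.93 = 79.98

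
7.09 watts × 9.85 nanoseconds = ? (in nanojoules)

69.8365 nanojoules

7.09 × 9.85 × 10⁻⁹ = 69.8365 × 10⁻⁹ J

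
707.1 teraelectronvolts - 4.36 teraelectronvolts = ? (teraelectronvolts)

In teraelectronvolts:
  707.1 teraelectronvolts → 707.1
  4.36 teraelectronvolts → 4.36
Difference: 707.1 - 4.36 = 702.74

702.74 teraelectronvolts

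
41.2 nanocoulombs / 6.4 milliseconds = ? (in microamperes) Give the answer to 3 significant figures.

6.44 microamperes

(41.2e-9) / (6.4e-3) = 6.4375e-6 A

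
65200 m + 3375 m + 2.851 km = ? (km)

71.426 km

In km:
  65200 m = 65200 × 10^-3 km = 65.2
  3375 m = 3375 × 10^-3 km = 3.375
  2.851 km → 2.851
Sum: 65.2 + 3.375 + 2.851 = 71.426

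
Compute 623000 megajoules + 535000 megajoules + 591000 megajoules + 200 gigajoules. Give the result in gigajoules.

In gigajoules:
  623000 megajoules = 623000 × 10^-3 gigajoules = 623
  535000 megajoules = 535000 × 10^-3 gigajoules = 535
  591000 megajoules = 591000 × 10^-3 gigajoules = 591
  200 gigajoules → 200
Sum: 623 + 535 + 591 + 200 = 1949

1949 gigajoules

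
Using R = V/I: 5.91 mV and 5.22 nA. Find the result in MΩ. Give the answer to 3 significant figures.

(5.91 × 10^-3) / (5.22 × 10^-9) = 1.1322 × 10^6 Ω

1.13 MΩ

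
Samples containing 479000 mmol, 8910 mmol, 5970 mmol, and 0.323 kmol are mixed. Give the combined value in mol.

In mol:
  479000 mmol = 479000 × 10^-3 mol = 479
  8910 mmol = 8910 × 10^-3 mol = 8.91
  5970 mmol = 5970 × 10^-3 mol = 5.97
  0.323 kmol = 0.323 × 10^3 mol = 323
Sum: 479 + 8.91 + 5.97 + 323 = 816.88

816.88 mol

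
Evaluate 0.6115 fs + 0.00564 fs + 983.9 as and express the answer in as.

In as:
  0.6115 fs = 0.6115 × 10³ as = 611.5
  0.00564 fs = 0.00564 × 10³ as = 5.64
  983.9 as → 983.9
Sum: 611.5 + 5.64 + 983.9 = 1601.04

1601.04 as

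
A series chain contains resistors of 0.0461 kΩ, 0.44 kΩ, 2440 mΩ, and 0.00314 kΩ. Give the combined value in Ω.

491.68 Ω

In Ω:
  0.0461 kΩ = 0.0461 × 10^3 Ω = 46.1
  0.44 kΩ = 0.44 × 10^3 Ω = 440
  2440 mΩ = 2440 × 10^-3 Ω = 2.44
  0.00314 kΩ = 0.00314 × 10^3 Ω = 3.14
Sum: 46.1 + 440 + 2.44 + 3.14 = 491.68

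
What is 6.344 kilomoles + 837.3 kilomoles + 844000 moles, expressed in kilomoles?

1687.644 kilomoles

In kilomoles:
  6.344 kilomoles → 6.344
  837.3 kilomoles → 837.3
  844000 moles = 844000e-3 kilomoles = 844
Sum: 6.344 + 837.3 + 844 = 1687.644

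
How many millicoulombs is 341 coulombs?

(no prefix) = 1e0, milli = 1e-3; factor is 1e3.
341 × 1e3 = 341000

341000 millicoulombs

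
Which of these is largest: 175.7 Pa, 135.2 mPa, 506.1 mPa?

175.7 Pa

175.7 Pa = 175.7 Pa
135.2 mPa = 0.1352 Pa
506.1 mPa = 0.5061 Pa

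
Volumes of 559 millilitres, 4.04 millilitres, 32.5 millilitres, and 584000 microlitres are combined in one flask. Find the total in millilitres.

1179.54 millilitres

In millilitres:
  559 millilitres → 559
  4.04 millilitres → 4.04
  32.5 millilitres → 32.5
  584000 microlitres = 584000 × 10^-3 millilitres = 584
Sum: 559 + 4.04 + 32.5 + 584 = 1179.54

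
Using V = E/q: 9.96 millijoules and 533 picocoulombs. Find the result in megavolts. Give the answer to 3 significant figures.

(9.96e-3) / (533e-12) = 0.018687e9 V

18.7 megavolts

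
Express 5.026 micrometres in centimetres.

micro = 1e-6, centi = 1e-2; factor is 1e-4.
5.026 × 1e-4 = 0.0005026

0.0005026 centimetres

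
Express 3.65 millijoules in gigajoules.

0.00000000000365 gigajoules

milli = 1e-3, giga = 1e9; factor is 1e-12.
3.65 × 1e-12 = 0.00000000000365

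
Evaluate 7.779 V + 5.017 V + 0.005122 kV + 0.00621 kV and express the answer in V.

In V:
  7.779 V → 7.779
  5.017 V → 5.017
  0.005122 kV = 0.005122 × 10^3 V = 5.122
  0.00621 kV = 0.00621 × 10^3 V = 6.21
Sum: 7.779 + 5.017 + 5.122 + 6.21 = 24.128

24.128 V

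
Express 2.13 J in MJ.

0.00000213 MJ

(no prefix) = 1e0, mega = 1e6; factor is 1e-6.
2.13 × 1e-6 = 0.00000213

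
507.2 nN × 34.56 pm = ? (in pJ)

507.2e-9 × 34.56e-12 = 17528.832e-21 J

0.000017528832 pJ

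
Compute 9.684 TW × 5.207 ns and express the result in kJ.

50.424588 kJ

9.684 × 10^12 × 5.207 × 10^-9 = 50.424588 × 10^3 J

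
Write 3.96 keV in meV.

kilo = 10³, milli = 10⁻³; factor is 10⁶.
3.96 × 10⁶ = 3960000

3960000 meV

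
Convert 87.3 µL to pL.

micro = 1e-6, pico = 1e-12; factor is 1e6.
87.3 × 1e6 = 87300000

87300000 pL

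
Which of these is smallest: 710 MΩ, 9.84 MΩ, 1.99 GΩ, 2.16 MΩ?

710 MΩ = 710000000 Ω
9.84 MΩ = 9840000 Ω
1.99 GΩ = 1990000000 Ω
2.16 MΩ = 2160000 Ω

2.16 MΩ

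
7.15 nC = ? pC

nano = 10^-9, pico = 10^-12; factor is 10^3.
7.15 × 10^3 = 7150

7150 pC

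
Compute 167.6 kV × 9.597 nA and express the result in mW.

167.6e3 × 9.597e-9 = 1608.4572e-6 W

1.6084572 mW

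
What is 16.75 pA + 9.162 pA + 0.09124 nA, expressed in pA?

117.152 pA

In pA:
  16.75 pA → 16.75
  9.162 pA → 9.162
  0.09124 nA = 0.09124 × 10³ pA = 91.24
Sum: 16.75 + 9.162 + 91.24 = 117.152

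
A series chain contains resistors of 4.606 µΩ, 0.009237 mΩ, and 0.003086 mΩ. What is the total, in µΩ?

In µΩ:
  4.606 µΩ → 4.606
  0.009237 mΩ = 0.009237 × 10³ µΩ = 9.237
  0.003086 mΩ = 0.003086 × 10³ µΩ = 3.086
Sum: 4.606 + 9.237 + 3.086 = 16.929

16.929 µΩ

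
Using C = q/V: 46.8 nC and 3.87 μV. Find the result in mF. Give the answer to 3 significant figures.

12.1 mF

(46.8e-9) / (3.87e-6) = 12.093e-3 F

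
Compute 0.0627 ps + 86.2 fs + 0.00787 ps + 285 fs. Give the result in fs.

441.77 fs

In fs:
  0.0627 ps = 0.0627 × 10^3 fs = 62.7
  86.2 fs → 86.2
  0.00787 ps = 0.00787 × 10^3 fs = 7.87
  285 fs → 285
Sum: 62.7 + 86.2 + 7.87 + 285 = 441.77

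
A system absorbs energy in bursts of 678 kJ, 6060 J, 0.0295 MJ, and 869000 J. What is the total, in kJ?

1582.56 kJ

In kJ:
  678 kJ → 678
  6060 J = 6060 × 10^-3 kJ = 6.06
  0.0295 MJ = 0.0295 × 10^3 kJ = 29.5
  869000 J = 869000 × 10^-3 kJ = 869
Sum: 678 + 6.06 + 29.5 + 869 = 1582.56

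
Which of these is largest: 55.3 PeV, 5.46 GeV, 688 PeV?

55.3 PeV = 55300000000000000 eV
5.46 GeV = 5460000000 eV
688 PeV = 688000000000000000 eV

688 PeV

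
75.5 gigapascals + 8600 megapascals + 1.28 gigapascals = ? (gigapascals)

In gigapascals:
  75.5 gigapascals → 75.5
  8600 megapascals = 8600 × 10^-3 gigapascals = 8.6
  1.28 gigapascals → 1.28
Sum: 75.5 + 8.6 + 1.28 = 85.38

85.38 gigapascals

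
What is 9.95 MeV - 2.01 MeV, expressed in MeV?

In MeV:
  9.95 MeV → 9.95
  2.01 MeV → 2.01
Difference: 9.95 - 2.01 = 7.94

7.94 MeV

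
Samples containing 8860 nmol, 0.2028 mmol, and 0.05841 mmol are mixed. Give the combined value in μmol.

270.07 μmol

In μmol:
  8860 nmol = 8860 × 10^-3 μmol = 8.86
  0.2028 mmol = 0.2028 × 10^3 μmol = 202.8
  0.05841 mmol = 0.05841 × 10^3 μmol = 58.41
Sum: 8.86 + 202.8 + 58.41 = 270.07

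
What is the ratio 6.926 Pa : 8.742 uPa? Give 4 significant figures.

792300

(6.926) / (8.742e-6) = 0.79227e6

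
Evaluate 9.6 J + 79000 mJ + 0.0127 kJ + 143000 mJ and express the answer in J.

In J:
  9.6 J → 9.6
  79000 mJ = 79000 × 10^-3 J = 79
  0.0127 kJ = 0.0127 × 10^3 J = 12.7
  143000 mJ = 143000 × 10^-3 J = 143
Sum: 9.6 + 79 + 12.7 + 143 = 244.3

244.3 J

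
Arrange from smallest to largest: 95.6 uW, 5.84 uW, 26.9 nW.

95.6 uW = 0.0000956 W
5.84 uW = 0.00000584 W
26.9 nW = 0.0000000269 W

26.9 nW < 5.84 uW < 95.6 uW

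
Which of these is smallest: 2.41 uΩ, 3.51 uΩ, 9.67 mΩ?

2.41 uΩ

2.41 uΩ = 0.00000241 Ω
3.51 uΩ = 0.00000351 Ω
9.67 mΩ = 0.00967 Ω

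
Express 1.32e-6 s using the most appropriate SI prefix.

= 1.32e-6 s; 1e-6 is micro.

1.32 us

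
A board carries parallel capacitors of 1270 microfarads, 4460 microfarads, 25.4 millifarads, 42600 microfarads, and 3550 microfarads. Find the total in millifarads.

77.28 millifarads

In millifarads:
  1270 microfarads = 1270 × 10⁻³ millifarads = 1.27
  4460 microfarads = 4460 × 10⁻³ millifarads = 4.46
  25.4 millifarads → 25.4
  42600 microfarads = 42600 × 10⁻³ millifarads = 42.6
  3550 microfarads = 3550 × 10⁻³ millifarads = 3.55
Sum: 1.27 + 4.46 + 25.4 + 42.6 + 3.55 = 77.28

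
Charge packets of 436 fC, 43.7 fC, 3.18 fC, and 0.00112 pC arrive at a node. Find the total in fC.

484 fC

In fC:
  436 fC → 436
  43.7 fC → 43.7
  3.18 fC → 3.18
  0.00112 pC = 0.00112 × 10³ fC = 1.12
Sum: 436 + 43.7 + 3.18 + 1.12 = 484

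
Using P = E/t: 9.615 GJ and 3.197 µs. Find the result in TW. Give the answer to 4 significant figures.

(9.615e9) / (3.197e-6) = 3.00751e15 W

3008 TW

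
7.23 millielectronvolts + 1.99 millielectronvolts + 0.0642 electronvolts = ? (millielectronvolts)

In millielectronvolts:
  7.23 millielectronvolts → 7.23
  1.99 millielectronvolts → 1.99
  0.0642 electronvolts = 0.0642 × 10^3 millielectronvolts = 64.2
Sum: 7.23 + 1.99 + 64.2 = 73.42

73.42 millielectronvolts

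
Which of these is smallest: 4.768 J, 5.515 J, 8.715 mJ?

4.768 J = 4.768 J
5.515 J = 5.515 J
8.715 mJ = 0.008715 J

8.715 mJ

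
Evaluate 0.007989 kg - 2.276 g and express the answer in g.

In g:
  0.007989 kg = 0.007989 × 10^3 g = 7.989
  2.276 g → 2.276
Difference: 7.989 - 2.276 = 5.713

5.713 g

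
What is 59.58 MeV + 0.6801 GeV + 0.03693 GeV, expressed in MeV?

In MeV:
  59.58 MeV → 59.58
  0.6801 GeV = 0.6801 × 10³ MeV = 680.1
  0.03693 GeV = 0.03693 × 10³ MeV = 36.93
Sum: 59.58 + 680.1 + 36.93 = 776.61

776.61 MeV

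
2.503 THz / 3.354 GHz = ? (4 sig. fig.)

746.3

(2.503e12) / (3.354e9) = 0.74627e3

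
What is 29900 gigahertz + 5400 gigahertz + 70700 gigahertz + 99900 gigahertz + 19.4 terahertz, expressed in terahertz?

225.3 terahertz

In terahertz:
  29900 gigahertz = 29900e-3 terahertz = 29.9
  5400 gigahertz = 5400e-3 terahertz = 5.4
  70700 gigahertz = 70700e-3 terahertz = 70.7
  99900 gigahertz = 99900e-3 terahertz = 99.9
  19.4 terahertz → 19.4
Sum: 29.9 + 5.4 + 70.7 + 99.9 + 19.4 = 225.3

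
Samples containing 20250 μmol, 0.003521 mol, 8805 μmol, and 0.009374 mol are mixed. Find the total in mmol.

41.95 mmol

In mmol:
  20250 μmol = 20250e-3 mmol = 20.25
  0.003521 mol = 0.003521e3 mmol = 3.521
  8805 μmol = 8805e-3 mmol = 8.805
  0.009374 mol = 0.009374e3 mmol = 9.374
Sum: 20.25 + 3.521 + 8.805 + 9.374 = 41.95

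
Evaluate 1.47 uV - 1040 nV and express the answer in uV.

0.43 uV

In uV:
  1.47 uV → 1.47
  1040 nV = 1040e-3 uV = 1.04
Difference: 1.47 - 1.04 = 0.43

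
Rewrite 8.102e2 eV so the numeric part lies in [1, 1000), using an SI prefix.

810.2 eV

= 810.2 eV; mantissa already in [1, 1000).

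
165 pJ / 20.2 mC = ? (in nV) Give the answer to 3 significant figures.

(165e-12) / (20.2e-3) = 8.1683e-9 V

8.17 nV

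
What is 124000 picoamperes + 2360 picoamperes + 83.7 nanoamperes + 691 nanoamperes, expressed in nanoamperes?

In nanoamperes:
  124000 picoamperes = 124000e-3 nanoamperes = 124
  2360 picoamperes = 2360e-3 nanoamperes = 2.36
  83.7 nanoamperes → 83.7
  691 nanoamperes → 691
Sum: 124 + 2.36 + 83.7 + 691 = 901.06

901.06 nanoamperes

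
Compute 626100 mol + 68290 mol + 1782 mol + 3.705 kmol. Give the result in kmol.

699.877 kmol

In kmol:
  626100 mol = 626100 × 10⁻³ kmol = 626.1
  68290 mol = 68290 × 10⁻³ kmol = 68.29
  1782 mol = 1782 × 10⁻³ kmol = 1.782
  3.705 kmol → 3.705
Sum: 626.1 + 68.29 + 1.782 + 3.705 = 699.877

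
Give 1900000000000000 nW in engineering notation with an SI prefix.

1.9 MW

= 1.9 × 10⁶ W; 10⁶ is mega.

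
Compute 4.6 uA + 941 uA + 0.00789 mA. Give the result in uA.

In uA:
  4.6 uA → 4.6
  941 uA → 941
  0.00789 mA = 0.00789e3 uA = 7.89
Sum: 4.6 + 941 + 7.89 = 953.49

953.49 uA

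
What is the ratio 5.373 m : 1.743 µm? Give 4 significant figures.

3083000

(5.373) / (1.743 × 10^-6) = 3.0826 × 10^6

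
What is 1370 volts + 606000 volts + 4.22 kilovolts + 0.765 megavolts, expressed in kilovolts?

1376.59 kilovolts

In kilovolts:
  1370 volts = 1370 × 10^-3 kilovolts = 1.37
  606000 volts = 606000 × 10^-3 kilovolts = 606
  4.22 kilovolts → 4.22
  0.765 megavolts = 0.765 × 10^3 kilovolts = 765
Sum: 1.37 + 606 + 4.22 + 765 = 1376.59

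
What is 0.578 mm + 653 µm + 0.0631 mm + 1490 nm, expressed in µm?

In µm:
  0.578 mm = 0.578 × 10^3 µm = 578
  653 µm → 653
  0.0631 mm = 0.0631 × 10^3 µm = 63.1
  1490 nm = 1490 × 10^-3 µm = 1.49
Sum: 578 + 653 + 63.1 + 1.49 = 1295.59

1295.59 µm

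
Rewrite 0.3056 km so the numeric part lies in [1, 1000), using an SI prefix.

305.6 m

= 305.6 m; mantissa already in [1, 1000).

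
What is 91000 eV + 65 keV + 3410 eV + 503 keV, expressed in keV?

662.41 keV

In keV:
  91000 eV = 91000e-3 keV = 91
  65 keV → 65
  3410 eV = 3410e-3 keV = 3.41
  503 keV → 503
Sum: 91 + 65 + 3.41 + 503 = 662.41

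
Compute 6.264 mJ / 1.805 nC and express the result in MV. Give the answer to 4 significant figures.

(6.264 × 10^-3) / (1.805 × 10^-9) = 3.47036 × 10^6 V

3.470 MV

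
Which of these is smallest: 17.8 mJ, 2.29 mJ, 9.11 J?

17.8 mJ = 0.0178 J
2.29 mJ = 0.00229 J
9.11 J = 9.11 J

2.29 mJ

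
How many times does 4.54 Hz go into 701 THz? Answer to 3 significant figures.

154000000000000

(701e12) / (4.54) = 154.4e12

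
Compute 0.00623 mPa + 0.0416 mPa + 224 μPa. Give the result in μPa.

271.83 μPa

In μPa:
  0.00623 mPa = 0.00623 × 10^3 μPa = 6.23
  0.0416 mPa = 0.0416 × 10^3 μPa = 41.6
  224 μPa → 224
Sum: 6.23 + 41.6 + 224 = 271.83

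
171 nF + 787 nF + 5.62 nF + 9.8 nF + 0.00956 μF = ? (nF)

In nF:
  171 nF → 171
  787 nF → 787
  5.62 nF → 5.62
  9.8 nF → 9.8
  0.00956 μF = 0.00956e3 nF = 9.56
Sum: 171 + 787 + 5.62 + 9.8 + 9.56 = 982.98

982.98 nF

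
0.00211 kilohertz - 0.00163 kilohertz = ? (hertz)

0.48 hertz

In hertz:
  0.00211 kilohertz = 0.00211 × 10^3 hertz = 2.11
  0.00163 kilohertz = 0.00163 × 10^3 hertz = 1.63
Difference: 2.11 - 1.63 = 0.48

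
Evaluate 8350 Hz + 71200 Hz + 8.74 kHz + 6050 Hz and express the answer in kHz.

In kHz:
  8350 Hz = 8350e-3 kHz = 8.35
  71200 Hz = 71200e-3 kHz = 71.2
  8.74 kHz → 8.74
  6050 Hz = 6050e-3 kHz = 6.05
Sum: 8.35 + 71.2 + 8.74 + 6.05 = 94.34

94.34 kHz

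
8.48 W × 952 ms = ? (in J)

8.07296 J

8.48 × 952 × 10⁻³ = 8072.96 × 10⁻³ J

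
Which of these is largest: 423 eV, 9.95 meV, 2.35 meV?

423 eV

423 eV = 423 eV
9.95 meV = 0.00995 eV
2.35 meV = 0.00235 eV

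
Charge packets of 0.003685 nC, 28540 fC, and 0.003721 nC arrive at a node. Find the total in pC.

35.946 pC

In pC:
  0.003685 nC = 0.003685 × 10³ pC = 3.685
  28540 fC = 28540 × 10⁻³ pC = 28.54
  0.003721 nC = 0.003721 × 10³ pC = 3.721
Sum: 3.685 + 28.54 + 3.721 = 35.946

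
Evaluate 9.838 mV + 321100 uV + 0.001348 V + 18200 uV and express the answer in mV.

In mV:
  9.838 mV → 9.838
  321100 uV = 321100 × 10^-3 mV = 321.1
  0.001348 V = 0.001348 × 10^3 mV = 1.348
  18200 uV = 18200 × 10^-3 mV = 18.2
Sum: 9.838 + 321.1 + 1.348 + 18.2 = 350.486

350.486 mV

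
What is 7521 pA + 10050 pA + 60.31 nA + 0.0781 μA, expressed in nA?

In nA:
  7521 pA = 7521e-3 nA = 7.521
  10050 pA = 10050e-3 nA = 10.05
  60.31 nA → 60.31
  0.0781 μA = 0.0781e3 nA = 78.1
Sum: 7.521 + 10.05 + 60.31 + 78.1 = 155.981

155.981 nA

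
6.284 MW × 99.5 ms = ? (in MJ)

6.284 × 10⁶ × 99.5 × 10⁻³ = 625.258 × 10³ J

0.625258 MJ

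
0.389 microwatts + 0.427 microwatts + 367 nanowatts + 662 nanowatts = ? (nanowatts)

1845 nanowatts

In nanowatts:
  0.389 microwatts = 0.389 × 10^3 nanowatts = 389
  0.427 microwatts = 0.427 × 10^3 nanowatts = 427
  367 nanowatts → 367
  662 nanowatts → 662
Sum: 389 + 427 + 367 + 662 = 1845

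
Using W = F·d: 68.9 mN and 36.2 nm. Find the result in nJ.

2.49418 nJ

68.9 × 10^-3 × 36.2 × 10^-9 = 2494.18 × 10^-12 J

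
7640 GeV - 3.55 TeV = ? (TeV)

In TeV:
  7640 GeV = 7640 × 10⁻³ TeV = 7.64
  3.55 TeV → 3.55
Difference: 7.64 - 3.55 = 4.09

4.09 TeV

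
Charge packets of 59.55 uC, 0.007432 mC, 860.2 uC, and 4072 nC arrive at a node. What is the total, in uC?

931.254 uC

In uC:
  59.55 uC → 59.55
  0.007432 mC = 0.007432e3 uC = 7.432
  860.2 uC → 860.2
  4072 nC = 4072e-3 uC = 4.072
Sum: 59.55 + 7.432 + 860.2 + 4.072 = 931.254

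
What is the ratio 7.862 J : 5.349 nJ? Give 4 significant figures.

(7.862) / (5.349 × 10⁻⁹) = 1.4698 × 10⁹

1470000000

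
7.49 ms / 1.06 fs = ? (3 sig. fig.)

(7.49 × 10^-3) / (1.06 × 10^-15) = 7.066 × 10^12

7070000000000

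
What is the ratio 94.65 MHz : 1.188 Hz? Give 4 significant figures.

79670000

(94.65 × 10^6) / (1.188) = 79.672 × 10^6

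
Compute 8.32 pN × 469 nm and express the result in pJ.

0.00000390208 pJ

8.32e-12 × 469e-9 = 3902.08e-21 J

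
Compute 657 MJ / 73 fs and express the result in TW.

9000000000 TW

(657 × 10⁶) / (73 × 10⁻¹⁵) = 9 × 10²¹ W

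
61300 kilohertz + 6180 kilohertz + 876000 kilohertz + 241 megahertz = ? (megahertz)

1184.48 megahertz

In megahertz:
  61300 kilohertz = 61300e-3 megahertz = 61.3
  6180 kilohertz = 6180e-3 megahertz = 6.18
  876000 kilohertz = 876000e-3 megahertz = 876
  241 megahertz → 241
Sum: 61.3 + 6.18 + 876 + 241 = 1184.48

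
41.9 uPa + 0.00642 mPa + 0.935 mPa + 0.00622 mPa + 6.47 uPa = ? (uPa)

In uPa:
  41.9 uPa → 41.9
  0.00642 mPa = 0.00642e3 uPa = 6.42
  0.935 mPa = 0.935e3 uPa = 935
  0.00622 mPa = 0.00622e3 uPa = 6.22
  6.47 uPa → 6.47
Sum: 41.9 + 6.42 + 935 + 6.22 + 6.47 = 996.01

996.01 uPa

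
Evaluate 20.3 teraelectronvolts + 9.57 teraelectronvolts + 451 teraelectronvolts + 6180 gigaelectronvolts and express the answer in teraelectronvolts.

487.05 teraelectronvolts

In teraelectronvolts:
  20.3 teraelectronvolts → 20.3
  9.57 teraelectronvolts → 9.57
  451 teraelectronvolts → 451
  6180 gigaelectronvolts = 6180 × 10⁻³ teraelectronvolts = 6.18
Sum: 20.3 + 9.57 + 451 + 6.18 = 487.05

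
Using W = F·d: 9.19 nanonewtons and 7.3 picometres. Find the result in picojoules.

0.000000067087 picojoules

9.19 × 10^-9 × 7.3 × 10^-12 = 67.087 × 10^-21 J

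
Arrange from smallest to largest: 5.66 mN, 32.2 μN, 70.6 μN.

5.66 mN = 0.00566 N
32.2 μN = 0.0000322 N
70.6 μN = 0.0000706 N

32.2 μN < 70.6 μN < 5.66 mN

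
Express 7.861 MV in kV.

7861 kV

mega = 10^6, kilo = 10^3; factor is 10^3.
7.861 × 10^3 = 7861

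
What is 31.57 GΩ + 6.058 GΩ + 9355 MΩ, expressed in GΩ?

In GΩ:
  31.57 GΩ → 31.57
  6.058 GΩ → 6.058
  9355 MΩ = 9355 × 10⁻³ GΩ = 9.355
Sum: 31.57 + 6.058 + 9.355 = 46.983

46.983 GΩ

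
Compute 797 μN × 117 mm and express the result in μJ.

797 × 10^-6 × 117 × 10^-3 = 93249 × 10^-9 J

93.249 μJ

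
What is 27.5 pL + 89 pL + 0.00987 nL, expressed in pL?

126.37 pL

In pL:
  27.5 pL → 27.5
  89 pL → 89
  0.00987 nL = 0.00987 × 10^3 pL = 9.87
Sum: 27.5 + 89 + 9.87 = 126.37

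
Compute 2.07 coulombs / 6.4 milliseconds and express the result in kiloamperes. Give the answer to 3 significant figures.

0.323 kiloamperes

(2.07) / (6.4e-3) = 0.32344e3 A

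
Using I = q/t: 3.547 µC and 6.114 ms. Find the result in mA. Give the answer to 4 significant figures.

0.5801 mA

(3.547e-6) / (6.114e-3) = 0.580144e-3 A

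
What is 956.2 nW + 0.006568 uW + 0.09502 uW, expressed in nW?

In nW:
  956.2 nW → 956.2
  0.006568 uW = 0.006568e3 nW = 6.568
  0.09502 uW = 0.09502e3 nW = 95.02
Sum: 956.2 + 6.568 + 95.02 = 1057.788

1057.788 nW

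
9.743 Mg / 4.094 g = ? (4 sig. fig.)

(9.743e6) / (4.094) = 2.3798e6

2380000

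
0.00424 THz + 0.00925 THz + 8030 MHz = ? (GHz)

In GHz:
  0.00424 THz = 0.00424 × 10^3 GHz = 4.24
  0.00925 THz = 0.00925 × 10^3 GHz = 9.25
  8030 MHz = 8030 × 10^-3 GHz = 8.03
Sum: 4.24 + 9.25 + 8.03 = 21.52

21.52 GHz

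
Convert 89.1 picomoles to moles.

pico = 10⁻¹², (no prefix) = 10⁰; factor is 10⁻¹².
89.1 × 10⁻¹² = 0.0000000000891

0.0000000000891 moles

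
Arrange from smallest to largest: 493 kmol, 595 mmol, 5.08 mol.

493 kmol = 493000 mol
595 mmol = 0.595 mol
5.08 mol = 5.08 mol

595 mmol < 5.08 mol < 493 kmol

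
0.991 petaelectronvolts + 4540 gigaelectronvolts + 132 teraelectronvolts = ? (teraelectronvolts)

1127.54 teraelectronvolts

In teraelectronvolts:
  0.991 petaelectronvolts = 0.991e3 teraelectronvolts = 991
  4540 gigaelectronvolts = 4540e-3 teraelectronvolts = 4.54
  132 teraelectronvolts → 132
Sum: 991 + 4.54 + 132 = 1127.54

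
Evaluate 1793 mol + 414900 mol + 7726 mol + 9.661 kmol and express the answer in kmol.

434.08 kmol

In kmol:
  1793 mol = 1793e-3 kmol = 1.793
  414900 mol = 414900e-3 kmol = 414.9
  7726 mol = 7726e-3 kmol = 7.726
  9.661 kmol → 9.661
Sum: 1.793 + 414.9 + 7.726 + 9.661 = 434.08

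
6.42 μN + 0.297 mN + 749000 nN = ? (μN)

1052.42 μN

In μN:
  6.42 μN → 6.42
  0.297 mN = 0.297 × 10^3 μN = 297
  749000 nN = 749000 × 10^-3 μN = 749
Sum: 6.42 + 297 + 749 = 1052.42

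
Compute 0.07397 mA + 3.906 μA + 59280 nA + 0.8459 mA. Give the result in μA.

983.056 μA

In μA:
  0.07397 mA = 0.07397e3 μA = 73.97
  3.906 μA → 3.906
  59280 nA = 59280e-3 μA = 59.28
  0.8459 mA = 0.8459e3 μA = 845.9
Sum: 73.97 + 3.906 + 59.28 + 845.9 = 983.056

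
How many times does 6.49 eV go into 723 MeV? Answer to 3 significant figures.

111000000

(723 × 10^6) / (6.49) = 111.4 × 10^6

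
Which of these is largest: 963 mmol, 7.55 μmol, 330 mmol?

963 mmol = 0.963 mol
7.55 μmol = 0.00000755 mol
330 mmol = 0.33 mol

963 mmol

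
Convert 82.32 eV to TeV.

(no prefix) = 1e0, tera = 1e12; factor is 1e-12.
82.32 × 1e-12 = 0.00000000008232

0.00000000008232 TeV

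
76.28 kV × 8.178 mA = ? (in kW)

76.28 × 10^3 × 8.178 × 10^-3 = 623.81784 W

0.62381784 kW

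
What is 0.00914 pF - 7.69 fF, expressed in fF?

1.45 fF

In fF:
  0.00914 pF = 0.00914 × 10^3 fF = 9.14
  7.69 fF → 7.69
Difference: 9.14 - 7.69 = 1.45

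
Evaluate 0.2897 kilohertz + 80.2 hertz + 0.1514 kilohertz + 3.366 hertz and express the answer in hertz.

In hertz:
  0.2897 kilohertz = 0.2897 × 10^3 hertz = 289.7
  80.2 hertz → 80.2
  0.1514 kilohertz = 0.1514 × 10^3 hertz = 151.4
  3.366 hertz → 3.366
Sum: 289.7 + 80.2 + 151.4 + 3.366 = 524.666

524.666 hertz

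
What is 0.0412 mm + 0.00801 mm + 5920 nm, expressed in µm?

55.13 µm

In µm:
  0.0412 mm = 0.0412e3 µm = 41.2
  0.00801 mm = 0.00801e3 µm = 8.01
  5920 nm = 5920e-3 µm = 5.92
Sum: 41.2 + 8.01 + 5.92 = 55.13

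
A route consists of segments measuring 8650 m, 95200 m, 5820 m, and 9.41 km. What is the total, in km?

119.08 km

In km:
  8650 m = 8650e-3 km = 8.65
  95200 m = 95200e-3 km = 95.2
  5820 m = 5820e-3 km = 5.82
  9.41 km → 9.41
Sum: 8.65 + 95.2 + 5.82 + 9.41 = 119.08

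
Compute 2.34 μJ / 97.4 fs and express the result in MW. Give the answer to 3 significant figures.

24.0 MW

(2.34e-6) / (97.4e-15) = 0.024025e9 W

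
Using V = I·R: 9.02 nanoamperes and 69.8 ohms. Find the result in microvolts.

9.02 × 10^-9 × 69.8 = 629.596 × 10^-9 V

0.629596 microvolts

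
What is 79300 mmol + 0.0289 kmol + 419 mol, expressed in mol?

527.2 mol

In mol:
  79300 mmol = 79300 × 10⁻³ mol = 79.3
  0.0289 kmol = 0.0289 × 10³ mol = 28.9
  419 mol → 419
Sum: 79.3 + 28.9 + 419 = 527.2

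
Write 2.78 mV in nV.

milli = 10⁻³, nano = 10⁻⁹; factor is 10⁶.
2.78 × 10⁶ = 2780000

2780000 nV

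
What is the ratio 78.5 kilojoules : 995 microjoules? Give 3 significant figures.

(78.5 × 10^3) / (995 × 10^-6) = 0.07889 × 10^9

78900000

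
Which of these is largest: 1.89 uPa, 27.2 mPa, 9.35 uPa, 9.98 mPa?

1.89 uPa = 0.00000189 Pa
27.2 mPa = 0.0272 Pa
9.35 uPa = 0.00000935 Pa
9.98 mPa = 0.00998 Pa

27.2 mPa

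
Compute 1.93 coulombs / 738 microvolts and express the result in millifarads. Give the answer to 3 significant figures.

2620000 millifarads

(1.93) / (738 × 10^-6) = 0.0026152 × 10^6 F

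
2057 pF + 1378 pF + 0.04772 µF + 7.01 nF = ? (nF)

In nF:
  2057 pF = 2057e-3 nF = 2.057
  1378 pF = 1378e-3 nF = 1.378
  0.04772 µF = 0.04772e3 nF = 47.72
  7.01 nF → 7.01
Sum: 2.057 + 1.378 + 47.72 + 7.01 = 58.165

58.165 nF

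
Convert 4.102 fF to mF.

0.000000000004102 mF

femto = 10⁻¹⁵, milli = 10⁻³; factor is 10⁻¹².
4.102 × 10⁻¹² = 0.000000000004102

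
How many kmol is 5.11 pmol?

0.00000000000000511 kmol

pico = 10^-12, kilo = 10^3; factor is 10^-15.
5.11 × 10^-15 = 0.00000000000000511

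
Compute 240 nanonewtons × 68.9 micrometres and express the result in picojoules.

240 × 10⁻⁹ × 68.9 × 10⁻⁶ = 16536 × 10⁻¹⁵ J

16.536 picojoules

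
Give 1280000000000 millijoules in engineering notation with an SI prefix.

1.28 gigajoules

= 1.28e9 joules; 1e9 is giga.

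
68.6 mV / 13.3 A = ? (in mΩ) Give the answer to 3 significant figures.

(68.6e-3) / (13.3) = 5.1579e-3 Ω

5.16 mΩ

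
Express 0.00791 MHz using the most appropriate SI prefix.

= 7.91 × 10³ Hz; 10³ is kilo.

7.91 kHz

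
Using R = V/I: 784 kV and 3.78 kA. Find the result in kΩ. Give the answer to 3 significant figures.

0.207 kΩ

(784 × 10³) / (3.78 × 10³) = 207.41 Ω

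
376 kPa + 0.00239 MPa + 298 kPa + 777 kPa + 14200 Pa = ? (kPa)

In kPa:
  376 kPa → 376
  0.00239 MPa = 0.00239 × 10³ kPa = 2.39
  298 kPa → 298
  777 kPa → 777
  14200 Pa = 14200 × 10⁻³ kPa = 14.2
Sum: 376 + 2.39 + 298 + 777 + 14.2 = 1467.59

1467.59 kPa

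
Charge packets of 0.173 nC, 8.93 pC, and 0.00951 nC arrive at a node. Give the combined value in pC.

In pC:
  0.173 nC = 0.173 × 10^3 pC = 173
  8.93 pC → 8.93
  0.00951 nC = 0.00951 × 10^3 pC = 9.51
Sum: 173 + 8.93 + 9.51 = 191.44

191.44 pC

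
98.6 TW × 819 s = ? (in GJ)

98.6 × 10^12 × 819 = 80753.4 × 10^12 J

80753400 GJ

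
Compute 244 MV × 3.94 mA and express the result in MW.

244 × 10⁶ × 3.94 × 10⁻³ = 961.36 × 10³ W

0.96136 MW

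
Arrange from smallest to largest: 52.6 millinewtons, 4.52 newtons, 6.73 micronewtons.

52.6 millinewtons = 0.0526 newtons
4.52 newtons = 4.52 newtons
6.73 micronewtons = 0.00000673 newtons

6.73 micronewtons < 52.6 millinewtons < 4.52 newtons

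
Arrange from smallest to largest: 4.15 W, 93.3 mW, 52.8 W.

93.3 mW < 4.15 W < 52.8 W

4.15 W = 4.15 W
93.3 mW = 0.0933 W
52.8 W = 52.8 W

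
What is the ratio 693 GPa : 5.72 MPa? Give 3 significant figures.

(693e9) / (5.72e6) = 121.2e3

121000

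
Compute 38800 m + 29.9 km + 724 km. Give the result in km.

792.7 km

In km:
  38800 m = 38800 × 10⁻³ km = 38.8
  29.9 km → 29.9
  724 km → 724
Sum: 38.8 + 29.9 + 724 = 792.7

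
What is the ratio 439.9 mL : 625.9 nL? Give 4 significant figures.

702800

(439.9 × 10^-3) / (625.9 × 10^-9) = 0.70283 × 10^6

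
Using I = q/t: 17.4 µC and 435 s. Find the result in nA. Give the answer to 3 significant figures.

40.0 nA

(17.4 × 10⁻⁶) / (435) = 0.04 × 10⁻⁶ A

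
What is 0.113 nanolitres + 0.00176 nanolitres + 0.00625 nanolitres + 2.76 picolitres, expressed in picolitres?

In picolitres:
  0.113 nanolitres = 0.113 × 10³ picolitres = 113
  0.00176 nanolitres = 0.00176 × 10³ picolitres = 1.76
  0.00625 nanolitres = 0.00625 × 10³ picolitres = 6.25
  2.76 picolitres → 2.76
Sum: 113 + 1.76 + 6.25 + 2.76 = 123.77

123.77 picolitres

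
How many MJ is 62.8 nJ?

nano = 10⁻⁹, mega = 10⁶; factor is 10⁻¹⁵.
62.8 × 10⁻¹⁵ = 0.0000000000000628

0.0000000000000628 MJ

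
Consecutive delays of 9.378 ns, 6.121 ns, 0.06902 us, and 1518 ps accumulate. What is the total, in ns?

In ns:
  9.378 ns → 9.378
  6.121 ns → 6.121
  0.06902 us = 0.06902e3 ns = 69.02
  1518 ps = 1518e-3 ns = 1.518
Sum: 9.378 + 6.121 + 69.02 + 1.518 = 86.037

86.037 ns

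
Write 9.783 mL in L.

milli = 1e-3, (no prefix) = 1e0; factor is 1e-3.
9.783 × 1e-3 = 0.009783

0.009783 L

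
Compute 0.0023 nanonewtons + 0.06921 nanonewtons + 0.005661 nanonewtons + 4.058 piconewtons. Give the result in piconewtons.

In piconewtons:
  0.0023 nanonewtons = 0.0023e3 piconewtons = 2.3
  0.06921 nanonewtons = 0.06921e3 piconewtons = 69.21
  0.005661 nanonewtons = 0.005661e3 piconewtons = 5.661
  4.058 piconewtons → 4.058
Sum: 2.3 + 69.21 + 5.661 + 4.058 = 81.229

81.229 piconewtons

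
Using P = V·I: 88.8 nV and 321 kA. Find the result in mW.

28.5048 mW

88.8 × 10⁻⁹ × 321 × 10³ = 28504.8 × 10⁻⁶ W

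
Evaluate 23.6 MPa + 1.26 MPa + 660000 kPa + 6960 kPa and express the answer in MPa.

In MPa:
  23.6 MPa → 23.6
  1.26 MPa → 1.26
  660000 kPa = 660000e-3 MPa = 660
  6960 kPa = 6960e-3 MPa = 6.96
Sum: 23.6 + 1.26 + 660 + 6.96 = 691.82

691.82 MPa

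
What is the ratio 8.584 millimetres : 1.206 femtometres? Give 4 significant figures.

7118000000000

(8.584 × 10⁻³) / (1.206 × 10⁻¹⁵) = 7.1177 × 10¹²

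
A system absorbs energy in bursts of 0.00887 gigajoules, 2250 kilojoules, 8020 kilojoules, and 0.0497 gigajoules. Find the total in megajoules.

In megajoules:
  0.00887 gigajoules = 0.00887 × 10³ megajoules = 8.87
  2250 kilojoules = 2250 × 10⁻³ megajoules = 2.25
  8020 kilojoules = 8020 × 10⁻³ megajoules = 8.02
  0.0497 gigajoules = 0.0497 × 10³ megajoules = 49.7
Sum: 8.87 + 2.25 + 8.02 + 49.7 = 68.84

68.84 megajoules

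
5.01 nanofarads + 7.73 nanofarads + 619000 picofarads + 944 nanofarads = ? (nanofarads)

1575.74 nanofarads

In nanofarads:
  5.01 nanofarads → 5.01
  7.73 nanofarads → 7.73
  619000 picofarads = 619000 × 10⁻³ nanofarads = 619
  944 nanofarads → 944
Sum: 5.01 + 7.73 + 619 + 944 = 1575.74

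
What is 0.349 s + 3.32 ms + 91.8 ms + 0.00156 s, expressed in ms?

In ms:
  0.349 s = 0.349e3 ms = 349
  3.32 ms → 3.32
  91.8 ms → 91.8
  0.00156 s = 0.00156e3 ms = 1.56
Sum: 349 + 3.32 + 91.8 + 1.56 = 445.68

445.68 ms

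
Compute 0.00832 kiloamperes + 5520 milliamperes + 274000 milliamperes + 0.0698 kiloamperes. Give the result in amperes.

In amperes:
  0.00832 kiloamperes = 0.00832e3 amperes = 8.32
  5520 milliamperes = 5520e-3 amperes = 5.52
  274000 milliamperes = 274000e-3 amperes = 274
  0.0698 kiloamperes = 0.0698e3 amperes = 69.8
Sum: 8.32 + 5.52 + 274 + 69.8 = 357.64

357.64 amperes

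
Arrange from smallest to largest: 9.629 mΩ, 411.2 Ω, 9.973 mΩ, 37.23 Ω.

9.629 mΩ < 9.973 mΩ < 37.23 Ω < 411.2 Ω

9.629 mΩ = 0.009629 Ω
411.2 Ω = 411.2 Ω
9.973 mΩ = 0.009973 Ω
37.23 Ω = 37.23 Ω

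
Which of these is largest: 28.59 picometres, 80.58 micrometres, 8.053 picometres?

28.59 picometres = 0.00000000002859 metres
80.58 micrometres = 0.00008058 metres
8.053 picometres = 0.000000000008053 metres

80.58 micrometres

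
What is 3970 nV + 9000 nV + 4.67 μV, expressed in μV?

17.64 μV

In μV:
  3970 nV = 3970 × 10⁻³ μV = 3.97
  9000 nV = 9000 × 10⁻³ μV = 9
  4.67 μV → 4.67
Sum: 3.97 + 9 + 4.67 = 17.64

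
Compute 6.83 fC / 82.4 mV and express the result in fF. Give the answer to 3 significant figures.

82.9 fF

(6.83e-15) / (82.4e-3) = 0.082888e-12 F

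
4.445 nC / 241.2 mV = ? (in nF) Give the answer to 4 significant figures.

18.43 nF

(4.445e-9) / (241.2e-3) = 0.0184287e-6 F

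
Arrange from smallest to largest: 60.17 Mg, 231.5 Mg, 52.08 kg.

60.17 Mg = 60170000 g
231.5 Mg = 231500000 g
52.08 kg = 52080 g

52.08 kg < 60.17 Mg < 231.5 Mg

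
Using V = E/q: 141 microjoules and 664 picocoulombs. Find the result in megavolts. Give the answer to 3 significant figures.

0.212 megavolts

(141e-6) / (664e-12) = 0.21235e6 V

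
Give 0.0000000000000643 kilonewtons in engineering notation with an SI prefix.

= 64.3 × 10^-12 newtons; 10^-12 is pico.

64.3 piconewtons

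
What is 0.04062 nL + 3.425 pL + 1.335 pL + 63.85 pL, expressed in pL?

109.23 pL

In pL:
  0.04062 nL = 0.04062 × 10³ pL = 40.62
  3.425 pL → 3.425
  1.335 pL → 1.335
  63.85 pL → 63.85
Sum: 40.62 + 3.425 + 1.335 + 63.85 = 109.23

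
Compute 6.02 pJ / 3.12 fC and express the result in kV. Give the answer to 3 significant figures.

1.93 kV

(6.02e-12) / (3.12e-15) = 1.9295e3 V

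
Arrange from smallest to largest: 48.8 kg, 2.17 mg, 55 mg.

2.17 mg < 55 mg < 48.8 kg

48.8 kg = 48800 g
2.17 mg = 0.00217 g
55 mg = 0.055 g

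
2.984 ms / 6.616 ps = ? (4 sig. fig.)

(2.984 × 10⁻³) / (6.616 × 10⁻¹²) = 0.45103 × 10⁹

451000000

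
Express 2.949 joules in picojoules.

2949000000000 picojoules

(no prefix) = 10⁰, pico = 10⁻¹²; factor is 10¹².
2.949 × 10¹² = 2949000000000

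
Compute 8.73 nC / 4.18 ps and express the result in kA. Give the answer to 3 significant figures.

(8.73 × 10⁻⁹) / (4.18 × 10⁻¹²) = 2.0885 × 10³ A

2.09 kA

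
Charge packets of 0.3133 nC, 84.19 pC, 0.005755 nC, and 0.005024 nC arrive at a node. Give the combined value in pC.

In pC:
  0.3133 nC = 0.3133 × 10^3 pC = 313.3
  84.19 pC → 84.19
  0.005755 nC = 0.005755 × 10^3 pC = 5.755
  0.005024 nC = 0.005024 × 10^3 pC = 5.024
Sum: 313.3 + 84.19 + 5.755 + 5.024 = 408.269

408.269 pC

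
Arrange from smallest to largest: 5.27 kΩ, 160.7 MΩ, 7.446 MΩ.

5.27 kΩ = 5270 Ω
160.7 MΩ = 160700000 Ω
7.446 MΩ = 7446000 Ω

5.27 kΩ < 7.446 MΩ < 160.7 MΩ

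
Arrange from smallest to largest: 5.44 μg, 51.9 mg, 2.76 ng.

5.44 μg = 0.00000544 g
51.9 mg = 0.0519 g
2.76 ng = 0.00000000276 g

2.76 ng < 5.44 μg < 51.9 mg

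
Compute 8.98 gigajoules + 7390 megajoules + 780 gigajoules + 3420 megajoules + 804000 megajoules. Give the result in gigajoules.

In gigajoules:
  8.98 gigajoules → 8.98
  7390 megajoules = 7390 × 10^-3 gigajoules = 7.39
  780 gigajoules → 780
  3420 megajoules = 3420 × 10^-3 gigajoules = 3.42
  804000 megajoules = 804000 × 10^-3 gigajoules = 804
Sum: 8.98 + 7.39 + 780 + 3.42 + 804 = 1603.79

1603.79 gigajoules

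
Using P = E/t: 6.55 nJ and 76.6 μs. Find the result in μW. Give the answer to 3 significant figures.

85.5 μW

(6.55e-9) / (76.6e-6) = 0.085509e-3 W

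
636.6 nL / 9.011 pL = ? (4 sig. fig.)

70650

(636.6 × 10^-9) / (9.011 × 10^-12) = 70.647 × 10^3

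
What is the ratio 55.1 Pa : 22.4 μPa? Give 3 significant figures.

(55.1) / (22.4 × 10⁻⁶) = 2.46 × 10⁶

2460000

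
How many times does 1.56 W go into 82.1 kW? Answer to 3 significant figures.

52600

(82.1 × 10^3) / (1.56) = 52.63 × 10^3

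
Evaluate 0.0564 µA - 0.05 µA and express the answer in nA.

6.4 nA

In nA:
  0.0564 µA = 0.0564 × 10³ nA = 56.4
  0.05 µA = 0.05 × 10³ nA = 50
Difference: 56.4 - 50 = 6.4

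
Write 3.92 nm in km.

0.00000000000392 km

nano = 10^-9, kilo = 10^3; factor is 10^-12.
3.92 × 10^-12 = 0.00000000000392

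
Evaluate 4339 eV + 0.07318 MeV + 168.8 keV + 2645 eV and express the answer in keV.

248.964 keV

In keV:
  4339 eV = 4339e-3 keV = 4.339
  0.07318 MeV = 0.07318e3 keV = 73.18
  168.8 keV → 168.8
  2645 eV = 2645e-3 keV = 2.645
Sum: 4.339 + 73.18 + 168.8 + 2.645 = 248.964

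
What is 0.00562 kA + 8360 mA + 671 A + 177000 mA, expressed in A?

In A:
  0.00562 kA = 0.00562e3 A = 5.62
  8360 mA = 8360e-3 A = 8.36
  671 A → 671
  177000 mA = 177000e-3 A = 177
Sum: 5.62 + 8.36 + 671 + 177 = 861.98

861.98 A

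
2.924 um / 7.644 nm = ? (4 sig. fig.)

382.5

(2.924 × 10^-6) / (7.644 × 10^-9) = 0.38252 × 10^3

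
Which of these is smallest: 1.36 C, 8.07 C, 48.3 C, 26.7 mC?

26.7 mC

1.36 C = 1.36 C
8.07 C = 8.07 C
48.3 C = 48.3 C
26.7 mC = 0.0267 C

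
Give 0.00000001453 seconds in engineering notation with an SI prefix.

14.53 nanoseconds

= 14.53e-9 seconds; 1e-9 is nano.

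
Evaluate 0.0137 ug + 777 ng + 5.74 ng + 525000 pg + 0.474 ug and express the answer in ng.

In ng:
  0.0137 ug = 0.0137 × 10^3 ng = 13.7
  777 ng → 777
  5.74 ng → 5.74
  525000 pg = 525000 × 10^-3 ng = 525
  0.474 ug = 0.474 × 10^3 ng = 474
Sum: 13.7 + 777 + 5.74 + 525 + 474 = 1795.44

1795.44 ng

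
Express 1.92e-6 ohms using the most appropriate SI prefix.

= 1.92e-6 ohms; 1e-6 is micro.

1.92 microohms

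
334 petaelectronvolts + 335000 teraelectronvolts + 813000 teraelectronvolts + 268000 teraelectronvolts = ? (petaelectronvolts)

1750 petaelectronvolts

In petaelectronvolts:
  334 petaelectronvolts → 334
  335000 teraelectronvolts = 335000e-3 petaelectronvolts = 335
  813000 teraelectronvolts = 813000e-3 petaelectronvolts = 813
  268000 teraelectronvolts = 268000e-3 petaelectronvolts = 268
Sum: 334 + 335 + 813 + 268 = 1750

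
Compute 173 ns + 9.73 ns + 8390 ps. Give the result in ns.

191.12 ns

In ns:
  173 ns → 173
  9.73 ns → 9.73
  8390 ps = 8390 × 10^-3 ns = 8.39
Sum: 173 + 9.73 + 8.39 = 191.12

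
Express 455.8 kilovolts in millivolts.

kilo = 1e3, milli = 1e-3; factor is 1e6.
455.8 × 1e6 = 455800000

455800000 millivolts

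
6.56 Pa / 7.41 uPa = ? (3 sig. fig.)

(6.56) / (7.41 × 10^-6) = 0.8853 × 10^6

885000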